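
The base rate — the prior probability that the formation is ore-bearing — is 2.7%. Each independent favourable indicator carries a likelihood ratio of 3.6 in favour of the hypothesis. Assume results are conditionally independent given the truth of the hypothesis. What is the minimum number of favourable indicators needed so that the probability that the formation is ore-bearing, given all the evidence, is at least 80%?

4

Prior odds: 0.027 ÷ 0.973 = 27/973.
Likelihood ratio per favourable indicator = 3.6.
Target posterior odds = 0.8/0.2 = 4.
Need (27/973) × 3.6ⁿ ≥ 4, i.e. 3.6ⁿ ≥ 3892/27.
3.6³ = 46.656 falls short of 3892/27 but 3.6⁴ = 167.9616 reaches it, so n = 4.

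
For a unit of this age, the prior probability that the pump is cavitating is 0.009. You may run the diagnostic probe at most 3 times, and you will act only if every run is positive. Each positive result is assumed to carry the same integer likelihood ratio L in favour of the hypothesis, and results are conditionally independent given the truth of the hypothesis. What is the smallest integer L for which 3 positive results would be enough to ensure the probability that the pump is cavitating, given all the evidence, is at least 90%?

Prior odds = 0.009/0.991 = 9/991.
Target odds = 0.9/0.1 = 9.
Need L³ ≥ 9 ÷ (9/991) = 991.
9³ = 729 < 991 ≤ 1000 = 10³, so L = 10.

10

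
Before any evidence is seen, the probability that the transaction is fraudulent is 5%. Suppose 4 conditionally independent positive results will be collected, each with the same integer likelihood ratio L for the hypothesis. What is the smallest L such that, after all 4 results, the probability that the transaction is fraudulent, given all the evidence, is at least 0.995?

8

Prior odds = 0.05/0.95 = 1/19.
Target odds = 0.995/0.005 = 199.
Need L⁴ ≥ 199 ÷ (1/19) = 3781.
7⁴ = 2401 < 3781 ≤ 4096 = 8⁴, so L = 8.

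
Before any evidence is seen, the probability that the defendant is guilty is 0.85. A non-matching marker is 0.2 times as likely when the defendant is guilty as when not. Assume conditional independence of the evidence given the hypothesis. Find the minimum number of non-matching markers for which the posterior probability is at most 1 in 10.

3

Prior odds = 0.85/0.15 = 17/3.
Likelihood ratio per non-matching marker = 0.2.
Target posterior odds = 0.1/0.9 = 1/9.
Need (17/3) × 0.2ⁿ ≤ 1/9, i.e. 0.2ⁿ ≤ 1/51.
0.2² = 0.04 is still above 1/51 but 0.2³ = 0.008 is at or below it, so n = 3.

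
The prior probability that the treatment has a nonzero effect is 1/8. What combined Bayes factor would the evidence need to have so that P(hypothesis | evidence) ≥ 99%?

693

Prior odds = 0.125/0.875 = 1/7.
Target odds = 0.99/0.01 = 99.
Required Bayes factor = 99 ÷ (1/7) = 693.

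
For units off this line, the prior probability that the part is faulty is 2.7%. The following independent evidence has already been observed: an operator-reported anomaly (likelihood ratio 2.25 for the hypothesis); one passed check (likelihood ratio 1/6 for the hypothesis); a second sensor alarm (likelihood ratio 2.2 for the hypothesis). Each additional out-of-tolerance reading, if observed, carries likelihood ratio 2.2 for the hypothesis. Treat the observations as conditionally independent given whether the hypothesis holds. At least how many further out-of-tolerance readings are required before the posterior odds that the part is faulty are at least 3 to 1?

Prior odds = 0.027/0.973 = 27/973.
Combined Bayes factor of the evidence already in hand = 2.25 × (1/6) × 2.2 = 0.825.
Odds after that evidence = (27/973) × 0.825 = 891/38920.
Target odds = 3.
Need 2.2ⁿ ≥ 3 ÷ (891/38920) = 38920/297.
2.2⁶ = 1771561/15625 falls short of 38920/297 but 2.2⁷ = 19487171/78125 reaches it, so n = 7.

7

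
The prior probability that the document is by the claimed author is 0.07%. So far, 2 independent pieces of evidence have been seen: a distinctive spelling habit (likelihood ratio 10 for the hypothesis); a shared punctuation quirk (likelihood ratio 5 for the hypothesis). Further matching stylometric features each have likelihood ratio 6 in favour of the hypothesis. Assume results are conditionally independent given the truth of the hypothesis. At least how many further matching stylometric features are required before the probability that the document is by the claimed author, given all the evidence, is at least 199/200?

Prior odds = 0.0007/0.9993 = 7/9993.
Combined Bayes factor of the evidence already in hand = 10 × 5 = 50.
Odds after that evidence = (7/9993) × 50 = 350/9993.
Target odds = 0.995/0.005 = 199.
Need 6ⁿ ≥ 199 ÷ (350/9993) = 1988607/350.
6⁴ = 1296 falls short of 1988607/350 but 6⁵ = 7776 reaches it, so n = 5.

5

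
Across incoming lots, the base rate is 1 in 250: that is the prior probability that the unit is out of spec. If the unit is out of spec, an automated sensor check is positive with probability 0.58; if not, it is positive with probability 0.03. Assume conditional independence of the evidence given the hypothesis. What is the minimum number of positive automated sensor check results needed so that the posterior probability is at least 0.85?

Prior odds = 0.004/0.996 = 1/249.
Likelihood ratio of a positive = 0.58/0.03 = 58/3.
Target odds: 0.85 ÷ 0.15 = 17/3.
Need (1/249) × (58/3)ⁿ ≥ 17/3, i.e. (58/3)ⁿ ≥ 1411.
(58/3)² = 3364/9 falls short of 1411 but (58/3)³ = 195112/27 reaches it, so n = 3.

3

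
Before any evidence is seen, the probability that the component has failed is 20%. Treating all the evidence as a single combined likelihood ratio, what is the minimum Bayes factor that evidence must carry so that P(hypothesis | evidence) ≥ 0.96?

Prior odds = 0.2/0.8 = 0.25.
Target odds = 0.96/0.04 = 24.
Required Bayes factor = 24 ÷ 0.25 = 96.

96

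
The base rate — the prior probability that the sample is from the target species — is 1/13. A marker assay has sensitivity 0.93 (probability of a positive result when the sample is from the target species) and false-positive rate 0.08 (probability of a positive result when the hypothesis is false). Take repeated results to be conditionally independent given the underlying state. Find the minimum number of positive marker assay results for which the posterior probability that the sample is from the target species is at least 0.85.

Prior odds = (1/13)/(12/13) = 1/12.
Likelihood ratio of a positive result = 0.93/0.08 = 11.625.
Target posterior odds = 0.85/0.15 = 17/3.
Need (1/12) × 11.625ⁿ ≥ 17/3, i.e. 11.625ⁿ ≥ 68.
11.625¹ = 11.625 falls short of 68 but 11.625² = 135.140625 reaches it, so n = 2.

2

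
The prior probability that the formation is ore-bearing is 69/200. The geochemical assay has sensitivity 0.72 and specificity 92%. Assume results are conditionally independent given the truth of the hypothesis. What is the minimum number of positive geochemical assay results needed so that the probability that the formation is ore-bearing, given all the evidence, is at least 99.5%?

3

Prior odds: 0.345 ÷ 0.655 = 69/131.
False-positive rate = 1 − 0.92 = 0.08; likelihood ratio of a positive = 0.72/0.08 = 9.
Target posterior odds = 0.995/0.005 = 199.
Need (69/131) × 9ⁿ ≥ 199, i.e. 9ⁿ ≥ 26069/69.
9² = 81 falls short of 26069/69 but 9³ = 729 reaches it, so n = 3.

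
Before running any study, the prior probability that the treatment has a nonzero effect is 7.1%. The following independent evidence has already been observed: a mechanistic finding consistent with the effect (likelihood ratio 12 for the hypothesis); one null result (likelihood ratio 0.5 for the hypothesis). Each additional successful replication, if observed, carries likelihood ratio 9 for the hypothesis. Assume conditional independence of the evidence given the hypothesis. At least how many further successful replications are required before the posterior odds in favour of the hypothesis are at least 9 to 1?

2

Prior odds = 0.071/0.929 = 71/929.
Combined Bayes factor of the evidence already in hand = 12 × 0.5 = 6.
Odds after that evidence = (71/929) × 6 = 426/929.
Target odds = 9.
Need 9ⁿ ≥ 9 ÷ (426/929) = 2787/142.
9¹ = 9 falls short of 2787/142 but 9² = 81 reaches it, so n = 2.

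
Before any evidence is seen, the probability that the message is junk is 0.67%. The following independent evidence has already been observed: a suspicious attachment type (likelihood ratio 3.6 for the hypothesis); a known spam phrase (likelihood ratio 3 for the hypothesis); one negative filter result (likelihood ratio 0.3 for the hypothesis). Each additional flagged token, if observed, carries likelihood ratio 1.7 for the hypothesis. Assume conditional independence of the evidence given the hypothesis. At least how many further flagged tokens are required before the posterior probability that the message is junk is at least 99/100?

16

Prior odds = 0.0067/0.9933 = 67/9933.
Combined Bayes factor of the evidence already in hand = 3.6 × 3 × 0.3 = 3.24.
Odds after that evidence = (67/9933) × 3.24 = 1809/82775.
Target odds = 0.99/0.01 = 99.
Need 1.7ⁿ ≥ 99 ÷ (1809/82775) = 910525/201.
1.7¹⁵ ≈2862.42 falls short of 910525/201 but 1.7¹⁶ ≈4866.12 reaches it, so n = 16.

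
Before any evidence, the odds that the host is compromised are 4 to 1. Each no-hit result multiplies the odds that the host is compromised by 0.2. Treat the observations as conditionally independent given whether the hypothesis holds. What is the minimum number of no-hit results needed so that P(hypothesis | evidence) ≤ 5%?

Prior odds = 4.
Likelihood ratio per no-hit result = 0.2.
Target posterior odds = 0.05/0.95 = 1/19.
Require 0.2ⁿ ≤ 1/19 ÷ 4 = 1/76.
0.2² = 0.04 is still above 1/76 but 0.2³ = 0.008 is at or below it, so n = 3.

3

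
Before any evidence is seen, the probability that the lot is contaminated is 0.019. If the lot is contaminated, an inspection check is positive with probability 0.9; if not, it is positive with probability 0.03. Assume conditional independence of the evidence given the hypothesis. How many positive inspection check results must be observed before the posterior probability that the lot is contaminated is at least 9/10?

2

Prior odds = 0.019/0.981 = 19/981.
Likelihood ratio of a positive = 0.9/0.03 = 30.
Target posterior odds = 0.9/0.1 = 9.
Require 30ⁿ ≥ 9 ÷ (19/981) = 8829/19.
30¹ = 30 falls short of 8829/19 but 30² = 900 reaches it, so n = 2.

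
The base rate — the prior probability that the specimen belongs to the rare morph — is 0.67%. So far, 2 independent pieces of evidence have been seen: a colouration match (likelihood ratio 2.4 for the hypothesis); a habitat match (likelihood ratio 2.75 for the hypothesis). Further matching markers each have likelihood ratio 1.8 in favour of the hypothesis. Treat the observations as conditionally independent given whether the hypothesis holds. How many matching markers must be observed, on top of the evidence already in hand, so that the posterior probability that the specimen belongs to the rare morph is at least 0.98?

Prior odds = 0.0067/0.9933 = 67/9933.
Combined Bayes factor of the evidence already in hand = 2.4 × 2.75 = 6.6.
Odds after that evidence = (67/9933) × 6.6 = 67/1505.
Target odds = 0.98/0.02 = 49.
Need 1.8ⁿ ≥ 49 ÷ (67/1505) = 73745/67.
1.8¹¹ ≈642.684 falls short of 73745/67 but 1.8¹² ≈1156.83 reaches it, so n = 12.

12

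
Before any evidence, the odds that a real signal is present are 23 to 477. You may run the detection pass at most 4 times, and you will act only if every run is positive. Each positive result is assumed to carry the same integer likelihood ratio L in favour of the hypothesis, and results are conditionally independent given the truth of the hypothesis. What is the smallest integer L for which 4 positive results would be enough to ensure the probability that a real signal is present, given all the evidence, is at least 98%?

6

Prior odds = 23/477.
Target odds = 0.98/0.02 = 49.
Need L⁴ ≥ 49 ÷ (23/477) = 23373/23.
5⁴ = 625 < 23373/23 ≤ 1296 = 6⁴, so L = 6.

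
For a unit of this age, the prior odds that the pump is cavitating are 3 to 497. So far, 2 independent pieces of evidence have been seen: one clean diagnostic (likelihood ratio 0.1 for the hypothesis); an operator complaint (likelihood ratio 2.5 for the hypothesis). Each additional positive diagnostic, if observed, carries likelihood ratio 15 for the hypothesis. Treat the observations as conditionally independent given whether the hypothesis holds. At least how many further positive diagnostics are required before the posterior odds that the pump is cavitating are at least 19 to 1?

Prior odds = 3/497.
Combined Bayes factor of the evidence already in hand = 0.1 × 2.5 = 0.25.
Odds after that evidence = (3/497) × 0.25 = 3/1988.
Target odds = 19.
Need 15ⁿ ≥ 19 ÷ (3/1988) = 37772/3.
15³ = 3375 falls short of 37772/3 but 15⁴ = 50625 reaches it, so n = 4.

4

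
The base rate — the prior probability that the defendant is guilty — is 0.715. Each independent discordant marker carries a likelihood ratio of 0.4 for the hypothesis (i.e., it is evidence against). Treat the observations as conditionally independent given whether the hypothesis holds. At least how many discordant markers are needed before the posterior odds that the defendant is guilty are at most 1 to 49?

6

Prior odds: 0.715 ÷ 0.285 = 143/57.
Likelihood ratio per discordant marker = 0.4.
Target odds = 1/49.
Need (143/57) × 0.4ⁿ ≤ 1/49, i.e. 0.4ⁿ ≤ 57/7007.
0.4⁵ = 0.01024 is still above 57/7007 but 0.4⁶ = 64/15625 is at or below it, so n = 6.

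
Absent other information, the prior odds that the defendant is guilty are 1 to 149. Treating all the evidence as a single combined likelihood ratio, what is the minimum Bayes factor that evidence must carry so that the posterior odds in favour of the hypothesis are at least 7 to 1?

1043

Prior odds = 1/149.
Target odds = 7.
Required Bayes factor = 7 ÷ (1/149) = 1043.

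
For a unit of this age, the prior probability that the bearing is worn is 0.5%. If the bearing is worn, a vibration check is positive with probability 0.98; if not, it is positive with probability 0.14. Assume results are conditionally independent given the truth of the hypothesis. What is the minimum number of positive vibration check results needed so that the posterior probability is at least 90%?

4

Prior odds = 0.005/0.995 = 1/199.
Likelihood ratio of a positive = 0.98/0.14 = 7.
Target odds: 0.9 ÷ 0.1 = 9.
Require 7ⁿ ≥ 9 ÷ (1/199) = 1791.
7³ = 343 falls short of 1791 but 7⁴ = 2401 reaches it, so n = 4.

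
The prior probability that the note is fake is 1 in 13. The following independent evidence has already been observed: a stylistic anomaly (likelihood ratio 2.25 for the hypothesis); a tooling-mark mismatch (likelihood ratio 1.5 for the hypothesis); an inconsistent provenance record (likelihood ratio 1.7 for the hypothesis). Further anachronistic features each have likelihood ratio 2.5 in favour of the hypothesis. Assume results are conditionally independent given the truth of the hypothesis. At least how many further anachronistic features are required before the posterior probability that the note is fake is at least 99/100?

Prior odds = (1/13)/(12/13) = 1/12.
Combined Bayes factor of the evidence already in hand = 2.25 × 1.5 × 1.7 = 5.7375.
Odds after that evidence = (1/12) × 5.7375 = 0.478125.
Target odds = 0.99/0.01 = 99.
Need 2.5ⁿ ≥ 99 ÷ 0.478125 = 3520/17.
2.5⁵ = 97.65625 falls short of 3520/17 but 2.5⁶ = 244.140625 reaches it, so n = 6.

6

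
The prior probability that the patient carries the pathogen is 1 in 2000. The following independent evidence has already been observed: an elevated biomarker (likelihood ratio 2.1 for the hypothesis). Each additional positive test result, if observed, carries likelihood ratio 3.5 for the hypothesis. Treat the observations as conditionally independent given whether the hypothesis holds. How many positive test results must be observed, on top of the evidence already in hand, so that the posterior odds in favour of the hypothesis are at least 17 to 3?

Prior odds = 0.0005/0.9995 = 1/1999.
Bayes factor of the evidence already in hand = 2.1.
Odds after that evidence = (1/1999) × 2.1 = 21/19990.
Target odds = 17/3.
Need 3.5ⁿ ≥ 17/3 ÷ (21/19990) = 339830/63.
3.5⁶ = 1838.265625 falls short of 339830/63 but 3.5⁷ = 823543/128 reaches it, so n = 7.

7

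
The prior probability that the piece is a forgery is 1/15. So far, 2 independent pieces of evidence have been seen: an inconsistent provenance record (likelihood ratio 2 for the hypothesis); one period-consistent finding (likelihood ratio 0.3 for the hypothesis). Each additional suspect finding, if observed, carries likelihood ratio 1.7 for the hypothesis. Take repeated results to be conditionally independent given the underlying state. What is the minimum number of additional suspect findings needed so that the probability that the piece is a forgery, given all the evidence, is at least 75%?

9

Prior odds = (1/15)/(14/15) = 1/14.
Combined Bayes factor of the evidence already in hand = 2 × 0.3 = 0.6.
Odds after that evidence = (1/14) × 0.6 = 3/70.
Target odds = 0.75/0.25 = 3.
Need 1.7ⁿ ≥ 3 ÷ (3/70) = 70.
1.7⁸ ≈69.7576 falls short of 70 but 1.7⁹ ≈118.588 reaches it, so n = 9.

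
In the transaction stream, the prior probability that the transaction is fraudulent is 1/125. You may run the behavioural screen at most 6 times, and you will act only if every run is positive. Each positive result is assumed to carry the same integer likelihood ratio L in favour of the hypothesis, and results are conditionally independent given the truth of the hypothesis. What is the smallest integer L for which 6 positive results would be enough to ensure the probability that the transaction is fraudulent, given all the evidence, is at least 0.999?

8

Prior odds = 0.008/0.992 = 1/124.
Target odds = 0.999/0.001 = 999.
Need L⁶ ≥ 999 ÷ (1/124) = 123876.
7⁶ = 117649 < 123876 ≤ 262144 = 8⁶, so L = 8.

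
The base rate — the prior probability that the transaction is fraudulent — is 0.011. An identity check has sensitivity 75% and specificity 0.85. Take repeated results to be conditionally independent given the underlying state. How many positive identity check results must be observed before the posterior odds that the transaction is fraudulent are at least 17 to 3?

Prior odds = 0.011/0.989 = 11/989.
False-positive rate = 1 − 0.85 = 0.15; likelihood ratio of a positive = 0.75/0.15 = 5.
Target odds = 17/3.
Require 5ⁿ ≥ 17/3 ÷ (11/989) = 16813/33.
5³ = 125 falls short of 16813/33 but 5⁴ = 625 reaches it, so n = 4.

4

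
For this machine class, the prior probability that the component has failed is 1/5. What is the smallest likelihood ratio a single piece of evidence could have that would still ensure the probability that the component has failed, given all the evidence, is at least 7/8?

28

Prior odds = 0.2/0.8 = 0.25.
Target odds = 0.875/0.125 = 7.
Required Bayes factor = 7 ÷ 0.25 = 28.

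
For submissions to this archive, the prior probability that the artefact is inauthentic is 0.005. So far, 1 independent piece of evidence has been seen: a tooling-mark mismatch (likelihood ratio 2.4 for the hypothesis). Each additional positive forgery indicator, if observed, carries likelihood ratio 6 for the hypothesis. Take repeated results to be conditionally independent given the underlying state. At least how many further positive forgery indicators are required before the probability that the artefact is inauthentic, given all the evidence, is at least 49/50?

5

Prior odds = 0.005/0.995 = 1/199.
Bayes factor of the evidence already in hand = 2.4.
Odds after that evidence = (1/199) × 2.4 = 12/995.
Target odds = 0.98/0.02 = 49.
Need 6ⁿ ≥ 49 ÷ (12/995) = 48755/12.
6⁴ = 1296 falls short of 48755/12 but 6⁵ = 7776 reaches it, so n = 5.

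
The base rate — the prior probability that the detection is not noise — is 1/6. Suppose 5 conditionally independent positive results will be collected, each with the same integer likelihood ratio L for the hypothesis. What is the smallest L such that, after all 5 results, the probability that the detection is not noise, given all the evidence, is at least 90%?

Prior odds = (1/6)/(5/6) = 0.2.
Target odds = 0.9/0.1 = 9.
Need L⁵ ≥ 9 ÷ 0.2 = 45.
2⁵ = 32 < 45 ≤ 243 = 3⁵, so L = 3.

3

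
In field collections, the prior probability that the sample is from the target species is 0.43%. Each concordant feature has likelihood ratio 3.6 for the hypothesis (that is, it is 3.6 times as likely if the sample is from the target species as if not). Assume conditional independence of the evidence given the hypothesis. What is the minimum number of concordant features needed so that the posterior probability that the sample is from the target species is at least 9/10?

6

Prior odds: 0.0043 ÷ 0.9957 = 43/9957.
Likelihood ratio per concordant feature = 3.6.
Target posterior odds = 0.9/0.1 = 9.
Need (43/9957) × 3.6ⁿ ≥ 9, i.e. 3.6ⁿ ≥ 89613/43.
3.6⁵ = 604.66176 falls short of 89613/43 but 3.6⁶ = 34012224/15625 reaches it, so n = 6.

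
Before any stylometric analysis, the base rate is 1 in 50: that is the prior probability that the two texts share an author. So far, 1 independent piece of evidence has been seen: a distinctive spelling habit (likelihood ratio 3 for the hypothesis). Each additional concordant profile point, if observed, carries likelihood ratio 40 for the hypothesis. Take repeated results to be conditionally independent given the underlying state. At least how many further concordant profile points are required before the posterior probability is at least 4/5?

Prior odds = 0.02/0.98 = 1/49.
Bayes factor of the evidence already in hand = 3.
Odds after that evidence = (1/49) × 3 = 3/49.
Target odds = 0.8/0.2 = 4.
Need 40ⁿ ≥ 4 ÷ (3/49) = 196/3.
40¹ = 40 falls short of 196/3 but 40² = 1600 reaches it, so n = 2.

2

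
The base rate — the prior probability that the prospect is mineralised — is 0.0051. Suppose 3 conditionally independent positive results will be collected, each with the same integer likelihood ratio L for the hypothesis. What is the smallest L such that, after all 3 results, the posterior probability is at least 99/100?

27

Prior odds = 0.0051/0.9949 = 51/9949.
Target odds = 0.99/0.01 = 99.
Need L³ ≥ 99 ÷ (51/9949) = 328317/17.
26³ = 17576 < 328317/17 ≤ 19683 = 27³, so L = 27.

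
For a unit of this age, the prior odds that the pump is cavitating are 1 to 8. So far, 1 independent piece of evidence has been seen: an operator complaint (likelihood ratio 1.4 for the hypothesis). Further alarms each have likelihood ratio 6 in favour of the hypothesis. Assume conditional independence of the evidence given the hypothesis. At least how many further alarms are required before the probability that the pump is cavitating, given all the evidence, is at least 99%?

Prior odds = 0.125.
Bayes factor of the evidence already in hand = 1.4.
Odds after that evidence = 0.125 × 1.4 = 0.175.
Target odds = 0.99/0.01 = 99.
Need 6ⁿ ≥ 99 ÷ 0.175 = 3960/7.
6³ = 216 falls short of 3960/7 but 6⁴ = 1296 reaches it, so n = 4.

4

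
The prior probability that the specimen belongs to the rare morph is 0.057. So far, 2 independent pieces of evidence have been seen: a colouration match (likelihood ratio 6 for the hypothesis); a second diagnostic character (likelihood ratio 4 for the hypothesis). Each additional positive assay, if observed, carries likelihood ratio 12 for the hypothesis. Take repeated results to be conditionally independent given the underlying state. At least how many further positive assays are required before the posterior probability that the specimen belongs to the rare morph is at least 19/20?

2

Prior odds = 0.057/0.943 = 57/943.
Combined Bayes factor of the evidence already in hand = 6 × 4 = 24.
Odds after that evidence = (57/943) × 24 = 1368/943.
Target odds = 0.95/0.05 = 19.
Need 12ⁿ ≥ 19 ÷ (1368/943) = 943/72.
12¹ = 12 falls short of 943/72 but 12² = 144 reaches it, so n = 2.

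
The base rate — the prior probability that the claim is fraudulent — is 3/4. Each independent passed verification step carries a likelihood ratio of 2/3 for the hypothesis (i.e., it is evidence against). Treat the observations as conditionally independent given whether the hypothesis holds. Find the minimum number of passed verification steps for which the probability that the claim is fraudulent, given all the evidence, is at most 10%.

Prior odds = 0.75/0.25 = 3.
Likelihood ratio per passed verification step = 2/3.
Target posterior odds = 0.1/0.9 = 1/9.
Need 3 × (2/3)ⁿ ≤ 1/9, i.e. (2/3)ⁿ ≤ 1/27.
(2/3)⁸ = 256/6561 is still above 1/27 but (2/3)⁹ = 512/19683 is at or below it, so n = 9.

9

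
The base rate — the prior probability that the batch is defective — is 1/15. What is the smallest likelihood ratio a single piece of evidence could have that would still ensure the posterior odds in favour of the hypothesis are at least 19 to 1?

266

Prior odds = (1/15)/(14/15) = 1/14.
Target odds = 19.
Required Bayes factor = 19 ÷ (1/14) = 266.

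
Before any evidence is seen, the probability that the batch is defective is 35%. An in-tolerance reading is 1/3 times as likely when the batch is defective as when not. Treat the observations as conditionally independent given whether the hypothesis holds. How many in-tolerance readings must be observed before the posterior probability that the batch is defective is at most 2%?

3

Prior odds: 0.35 ÷ 0.65 = 7/13.
Likelihood ratio per in-tolerance reading = 1/3.
Target posterior odds = 0.02/0.98 = 1/49.
Require (1/3)ⁿ ≤ 1/49 ÷ (7/13) = 13/343.
(1/3)² = 1/9 is still above 13/343 but (1/3)³ = 1/27 is at or below it, so n = 3.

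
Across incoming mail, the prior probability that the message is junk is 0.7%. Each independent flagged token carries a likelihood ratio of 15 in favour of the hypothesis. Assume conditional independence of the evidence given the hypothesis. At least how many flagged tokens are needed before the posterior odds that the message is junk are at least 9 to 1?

3

Prior odds = 0.007/0.993 = 7/993.
Likelihood ratio per flagged token = 15.
Target odds = 9.
Need (7/993) × 15ⁿ ≥ 9, i.e. 15ⁿ ≥ 8937/7.
15² = 225 falls short of 8937/7 but 15³ = 3375 reaches it, so n = 3.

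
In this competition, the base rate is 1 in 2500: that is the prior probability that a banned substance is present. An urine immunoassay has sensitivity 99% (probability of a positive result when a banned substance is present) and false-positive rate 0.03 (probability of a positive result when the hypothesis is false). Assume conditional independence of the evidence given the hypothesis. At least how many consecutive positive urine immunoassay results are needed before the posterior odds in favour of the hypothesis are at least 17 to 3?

Prior odds = 0.0004/0.9996 = 1/2499.
Likelihood ratio of a positive result = 0.99/0.03 = 33.
Target odds = 17/3.
Require 33ⁿ ≥ 17/3 ÷ (1/2499) = 14161.
33² = 1089 falls short of 14161 but 33³ = 35937 reaches it, so n = 3.

3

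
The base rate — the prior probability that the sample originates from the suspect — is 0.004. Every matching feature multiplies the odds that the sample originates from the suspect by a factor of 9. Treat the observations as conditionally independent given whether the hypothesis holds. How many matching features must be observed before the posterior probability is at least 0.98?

5

Prior odds = 0.004/0.996 = 1/249.
Likelihood ratio per matching feature = 9.
Target odds: 0.98 ÷ 0.02 = 49.
Need (1/249) × 9ⁿ ≥ 49, i.e. 9ⁿ ≥ 12201.
9⁴ = 6561 falls short of 12201 but 9⁵ = 59049 reaches it, so n = 5.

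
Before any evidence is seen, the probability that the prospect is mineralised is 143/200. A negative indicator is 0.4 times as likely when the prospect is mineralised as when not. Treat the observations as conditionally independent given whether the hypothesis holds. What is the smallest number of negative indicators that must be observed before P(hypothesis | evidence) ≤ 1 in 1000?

Prior odds: 0.715 ÷ 0.285 = 143/57.
Likelihood ratio per negative indicator = 0.4.
Target odds: 0.001 ÷ 0.999 = 1/999.
Need (143/57) × 0.4ⁿ ≤ 1/999, i.e. 0.4ⁿ ≤ 19/47619.
0.4⁸ = 256/390625 is still above 19/47619 but 0.4⁹ = 512/1953125 is at or below it, so n = 9.

9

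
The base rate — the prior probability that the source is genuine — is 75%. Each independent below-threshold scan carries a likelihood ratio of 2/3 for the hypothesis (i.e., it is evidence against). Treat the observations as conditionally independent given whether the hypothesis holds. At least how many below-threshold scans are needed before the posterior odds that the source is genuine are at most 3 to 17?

Prior odds = 0.75/0.25 = 3.
Likelihood ratio per below-threshold scan = 2/3.
Target odds = 3/17.
Need 3 × (2/3)ⁿ ≤ 3/17, i.e. (2/3)ⁿ ≤ 1/17.
(2/3)⁶ = 64/729 is still above 1/17 but (2/3)⁷ = 128/2187 is at or below it, so n = 7.

7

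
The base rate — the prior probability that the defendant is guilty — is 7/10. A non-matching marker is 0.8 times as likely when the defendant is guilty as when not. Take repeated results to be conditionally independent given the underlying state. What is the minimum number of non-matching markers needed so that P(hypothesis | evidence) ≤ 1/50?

22

Prior odds: 0.7 ÷ 0.3 = 7/3.
Likelihood ratio per non-matching marker = 0.8.
Target odds: 0.02 ÷ 0.98 = 1/49.
Require 0.8ⁿ ≤ 1/49 ÷ (7/3) = 3/343.
0.8²¹ ≈0.00922337 is still above 3/343 but 0.8²² ≈0.0073787 is at or below it, so n = 22.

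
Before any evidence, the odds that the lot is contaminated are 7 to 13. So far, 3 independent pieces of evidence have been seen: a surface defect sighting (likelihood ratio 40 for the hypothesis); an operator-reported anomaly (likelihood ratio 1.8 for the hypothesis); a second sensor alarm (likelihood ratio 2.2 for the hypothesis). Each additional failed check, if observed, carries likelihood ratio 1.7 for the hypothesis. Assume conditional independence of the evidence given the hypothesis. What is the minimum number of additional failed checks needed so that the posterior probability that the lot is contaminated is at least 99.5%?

Prior odds = 7/13.
Combined Bayes factor of the evidence already in hand = 40 × 1.8 × 2.2 = 158.4.
Odds after that evidence = (7/13) × 158.4 = 5544/65.
Target odds = 0.995/0.005 = 199.
Need 1.7ⁿ ≥ 199 ÷ (5544/65) = 12935/5544.
1.7¹ = 1.7 falls short of 12935/5544 but 1.7² = 2.89 reaches it, so n = 2.

2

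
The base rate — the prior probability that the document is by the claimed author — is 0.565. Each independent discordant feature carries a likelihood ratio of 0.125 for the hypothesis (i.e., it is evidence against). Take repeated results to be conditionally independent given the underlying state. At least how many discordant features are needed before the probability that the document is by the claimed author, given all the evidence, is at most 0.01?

3

Prior odds = 0.565/0.435 = 113/87.
Likelihood ratio per discordant feature = 0.125.
Target odds: 0.01 ÷ 0.99 = 1/99.
Require 0.125ⁿ ≤ 1/99 ÷ (113/87) = 29/3729.
0.125² = 0.015625 is still above 29/3729 but 0.125³ = 0.001953125 is at or below it, so n = 3.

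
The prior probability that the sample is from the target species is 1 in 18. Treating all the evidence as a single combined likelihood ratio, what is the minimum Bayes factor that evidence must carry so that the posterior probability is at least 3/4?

Prior odds = (1/18)/(17/18) = 1/17.
Target odds = 0.75/0.25 = 3.
Required Bayes factor = 3 ÷ (1/17) = 51.

51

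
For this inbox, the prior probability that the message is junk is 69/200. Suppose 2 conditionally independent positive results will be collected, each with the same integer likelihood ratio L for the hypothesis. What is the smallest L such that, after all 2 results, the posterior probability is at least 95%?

7

Prior odds = 0.345/0.655 = 69/131.
Target odds = 0.95/0.05 = 19.
Need L² ≥ 19 ÷ (69/131) = 2489/69.
6² = 36 < 2489/69 ≤ 49 = 7², so L = 7.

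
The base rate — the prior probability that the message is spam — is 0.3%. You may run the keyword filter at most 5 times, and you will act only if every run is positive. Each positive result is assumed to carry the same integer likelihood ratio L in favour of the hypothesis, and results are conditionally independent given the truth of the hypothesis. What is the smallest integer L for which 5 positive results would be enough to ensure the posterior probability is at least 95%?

6

Prior odds = 0.003/0.997 = 3/997.
Target odds = 0.95/0.05 = 19.
Need L⁵ ≥ 19 ÷ (3/997) = 18943/3.
5⁵ = 3125 < 18943/3 ≤ 7776 = 6⁵, so L = 6.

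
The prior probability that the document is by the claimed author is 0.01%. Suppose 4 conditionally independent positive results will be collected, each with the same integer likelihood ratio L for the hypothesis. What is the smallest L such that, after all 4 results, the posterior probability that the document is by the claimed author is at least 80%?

Prior odds = 0.0001/0.9999 = 1/9999.
Target odds = 0.8/0.2 = 4.
Need L⁴ ≥ 4 ÷ (1/9999) = 39996.
14⁴ = 38416 < 39996 ≤ 50625 = 15⁴, so L = 15.

15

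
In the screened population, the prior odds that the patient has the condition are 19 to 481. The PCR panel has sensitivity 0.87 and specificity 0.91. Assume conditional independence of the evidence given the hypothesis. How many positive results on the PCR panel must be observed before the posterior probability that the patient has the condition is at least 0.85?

3

Prior odds = 19/481.
False-positive rate = 1 − 0.91 = 0.09; likelihood ratio of a positive = 0.87/0.09 = 29/3.
Target odds: 0.85 ÷ 0.15 = 17/3.
Require (29/3)ⁿ ≥ 17/3 ÷ (19/481) = 8177/57.
(29/3)² = 841/9 falls short of 8177/57 but (29/3)³ = 24389/27 reaches it, so n = 3.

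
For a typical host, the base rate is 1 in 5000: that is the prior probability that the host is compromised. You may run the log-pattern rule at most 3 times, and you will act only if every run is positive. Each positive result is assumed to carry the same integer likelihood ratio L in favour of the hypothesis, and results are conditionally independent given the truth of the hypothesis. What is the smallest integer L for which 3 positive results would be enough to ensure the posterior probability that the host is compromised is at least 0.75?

25

Prior odds = 0.0002/0.9998 = 1/4999.
Target odds = 0.75/0.25 = 3.
Need L³ ≥ 3 ÷ (1/4999) = 14997.
24³ = 13824 < 14997 ≤ 15625 = 25³, so L = 25.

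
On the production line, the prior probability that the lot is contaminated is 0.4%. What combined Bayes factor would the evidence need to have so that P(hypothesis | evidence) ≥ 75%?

Prior odds = 0.004/0.996 = 1/249.
Target odds = 0.75/0.25 = 3.
Required Bayes factor = 3 ÷ (1/249) = 747.

747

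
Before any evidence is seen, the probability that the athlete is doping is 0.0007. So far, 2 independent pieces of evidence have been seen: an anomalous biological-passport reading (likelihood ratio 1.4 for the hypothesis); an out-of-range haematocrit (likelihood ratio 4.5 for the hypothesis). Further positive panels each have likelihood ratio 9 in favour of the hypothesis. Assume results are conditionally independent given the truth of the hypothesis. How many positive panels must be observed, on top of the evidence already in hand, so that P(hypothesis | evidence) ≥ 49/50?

5

Prior odds = 0.0007/0.9993 = 7/9993.
Combined Bayes factor of the evidence already in hand = 1.4 × 4.5 = 6.3.
Odds after that evidence = (7/9993) × 6.3 = 147/33310.
Target odds = 0.98/0.02 = 49.
Need 9ⁿ ≥ 49 ÷ (147/33310) = 33310/3.
9⁴ = 6561 falls short of 33310/3 but 9⁵ = 59049 reaches it, so n = 5.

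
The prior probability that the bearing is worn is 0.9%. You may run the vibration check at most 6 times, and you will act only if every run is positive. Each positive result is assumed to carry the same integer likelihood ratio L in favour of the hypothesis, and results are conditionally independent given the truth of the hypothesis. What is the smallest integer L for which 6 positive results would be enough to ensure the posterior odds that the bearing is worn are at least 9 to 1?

Prior odds = 0.009/0.991 = 9/991.
Target odds = 9.
Need L⁶ ≥ 9 ÷ (9/991) = 991.
3⁶ = 729 < 991 ≤ 4096 = 4⁶, so L = 4.

4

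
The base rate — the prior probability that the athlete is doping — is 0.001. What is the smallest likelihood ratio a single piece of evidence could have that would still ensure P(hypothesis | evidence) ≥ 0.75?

2997

Prior odds = 0.001/0.999 = 1/999.
Target odds = 0.75/0.25 = 3.
Required Bayes factor = 3 ÷ (1/999) = 2997.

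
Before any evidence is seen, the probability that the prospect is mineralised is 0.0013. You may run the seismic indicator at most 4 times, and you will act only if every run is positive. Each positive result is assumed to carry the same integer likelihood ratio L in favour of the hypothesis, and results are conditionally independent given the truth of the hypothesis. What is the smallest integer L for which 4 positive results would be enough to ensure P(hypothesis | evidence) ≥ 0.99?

Prior odds = 0.0013/0.9987 = 13/9987.
Target odds = 0.99/0.01 = 99.
Need L⁴ ≥ 99 ÷ (13/9987) = 988713/13.
16⁴ = 65536 < 988713/13 ≤ 83521 = 17⁴, so L = 17.

17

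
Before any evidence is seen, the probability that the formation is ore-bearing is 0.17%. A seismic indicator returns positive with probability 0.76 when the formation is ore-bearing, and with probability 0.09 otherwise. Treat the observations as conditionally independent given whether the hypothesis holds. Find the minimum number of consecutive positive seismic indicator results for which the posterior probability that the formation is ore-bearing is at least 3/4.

Prior odds: 0.0017 ÷ 0.9983 = 17/9983.
Likelihood ratio of a positive result = 0.76/0.09 = 76/9.
Target odds: 0.75 ÷ 0.25 = 3.
Need (17/9983) × (76/9)ⁿ ≥ 3, i.e. (76/9)ⁿ ≥ 29949/17.
(76/9)³ = 438976/729 falls short of 29949/17 but (76/9)⁴ = 33362176/6561 reaches it, so n = 4.

4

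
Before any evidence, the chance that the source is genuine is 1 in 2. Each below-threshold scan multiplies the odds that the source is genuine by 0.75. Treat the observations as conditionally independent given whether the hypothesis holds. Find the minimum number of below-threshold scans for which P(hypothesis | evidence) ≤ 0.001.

25

Prior odds: 0.5 ÷ 0.5 = 1.
Likelihood ratio per below-threshold scan = 0.75.
Target odds: 0.001 ÷ 0.999 = 1/999.
Need 1 × 0.75ⁿ ≤ 1/999, i.e. 0.75ⁿ ≤ 1/999.
0.75²⁴ ≈0.00100339 is still above 1/999 but 0.75²⁵ ≈0.000752543 is at or below it, so n = 25.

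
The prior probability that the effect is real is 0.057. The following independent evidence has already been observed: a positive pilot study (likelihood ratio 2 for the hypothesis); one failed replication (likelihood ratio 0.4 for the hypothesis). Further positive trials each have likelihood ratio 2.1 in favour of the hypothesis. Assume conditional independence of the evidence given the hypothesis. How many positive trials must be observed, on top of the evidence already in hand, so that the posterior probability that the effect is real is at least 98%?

Prior odds = 0.057/0.943 = 57/943.
Combined Bayes factor of the evidence already in hand = 2 × 0.4 = 0.8.
Odds after that evidence = (57/943) × 0.8 = 228/4715.
Target odds = 0.98/0.02 = 49.
Need 2.1ⁿ ≥ 49 ÷ (228/4715) = 231035/228.
2.1⁹ ≈794.28 falls short of 231035/228 but 2.1¹⁰ ≈1667.99 reaches it, so n = 10.

10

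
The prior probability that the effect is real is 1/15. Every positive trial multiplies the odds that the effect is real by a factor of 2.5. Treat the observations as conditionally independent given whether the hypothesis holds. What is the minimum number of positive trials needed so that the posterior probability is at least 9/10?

6

Prior odds = (1/15)/(14/15) = 1/14.
Likelihood ratio per positive trial = 2.5.
Target odds: 0.9 ÷ 0.1 = 9.
Need (1/14) × 2.5ⁿ ≥ 9, i.e. 2.5ⁿ ≥ 126.
2.5⁵ = 97.65625 falls short of 126 but 2.5⁶ = 244.140625 reaches it, so n = 6.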